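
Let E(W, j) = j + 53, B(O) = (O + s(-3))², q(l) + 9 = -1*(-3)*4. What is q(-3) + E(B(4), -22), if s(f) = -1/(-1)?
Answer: 34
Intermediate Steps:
s(f) = 1 (s(f) = -1*(-1) = 1)
q(l) = 3 (q(l) = -9 - 1*(-3)*4 = -9 + 3*4 = -9 + 12 = 3)
B(O) = (1 + O)² (B(O) = (O + 1)² = (1 + O)²)
E(W, j) = 53 + j
q(-3) + E(B(4), -22) = 3 + (53 - 22) = 3 + 31 = 34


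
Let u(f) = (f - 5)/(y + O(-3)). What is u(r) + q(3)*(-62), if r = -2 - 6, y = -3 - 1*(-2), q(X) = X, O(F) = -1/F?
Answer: -333/2 ≈ -166.50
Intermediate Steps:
y = -1 (y = -3 + 2 = -1)
r = -8
u(f) = 15/2 - 3*f/2 (u(f) = (f - 5)/(-1 - 1/(-3)) = (-5 + f)/(-1 - 1*(-⅓)) = (-5 + f)/(-1 + ⅓) = (-5 + f)/(-⅔) = (-5 + f)*(-3/2) = 15/2 - 3*f/2)
u(r) + q(3)*(-62) = (15/2 - 3/2*(-8)) + 3*(-62) = (15/2 + 12) - 186 = 39/2 - 186 = -333/2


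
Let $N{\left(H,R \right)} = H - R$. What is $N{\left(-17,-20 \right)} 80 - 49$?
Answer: $191$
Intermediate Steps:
$N{\left(-17,-20 \right)} 80 - 49 = \left(-17 - -20\right) 80 - 49 = \left(-17 + 20\right) 80 - 49 = 3 \cdot 80 - 49 = 240 - 49 = 191$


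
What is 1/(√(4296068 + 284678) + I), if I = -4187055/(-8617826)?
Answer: -36083311442430/340197901940139348871 + 74266924966276*√4580746/340197901940139348871 ≈ 0.00046713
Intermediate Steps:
I = 4187055/8617826 (I = -4187055*(-1/8617826) = 4187055/8617826 ≈ 0.48586)
1/(√(4296068 + 284678) + I) = 1/(√(4296068 + 284678) + 4187055/8617826) = 1/(√4580746 + 4187055/8617826) = 1/(4187055/8617826 + √4580746)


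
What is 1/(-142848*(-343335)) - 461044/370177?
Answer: -22611773002105343/18155226604700160 ≈ -1.2455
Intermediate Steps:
1/(-142848*(-343335)) - 461044/370177 = -1/142848*(-1/343335) - 461044*1/370177 = 1/49044718080 - 461044/370177 = -22611773002105343/18155226604700160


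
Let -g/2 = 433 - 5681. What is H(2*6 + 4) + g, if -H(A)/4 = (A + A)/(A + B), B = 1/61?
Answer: 10246784/977 ≈ 10488.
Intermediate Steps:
B = 1/61 ≈ 0.016393
g = 10496 (g = -2*(433 - 5681) = -2*(-5248) = 10496)
H(A) = -8*A/(1/61 + A) (H(A) = -4*(A + A)/(A + 1/61) = -4*2*A/(1/61 + A) = -8*A/(1/61 + A))
H(2*6 + 4) + g = -488*(2*6 + 4)/(1 + 61*(2*6 + 4)) + 10496 = -488*(12 + 4)/(1 + 61*(12 + 4)) + 10496 = -488*16/(1 + 61*16) + 10496 = -488*16/(1 + 976) + 10496 = -488*16/977 + 10496 = -488*16*1/977 + 10496 = -7808/977 + 10496 = 10246784/977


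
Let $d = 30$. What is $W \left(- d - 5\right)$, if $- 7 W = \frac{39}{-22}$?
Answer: $- \frac{195}{22} \approx -8.8636$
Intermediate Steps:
$W = \frac{39}{154}$ ($W = - \frac{39 \frac{1}{-22}}{7} = - \frac{39 \left(- \frac{1}{22}\right)}{7} = \left(- \frac{1}{7}\right) \left(- \frac{39}{22}\right) = \frac{39}{154} \approx 0.25325$)
$W \left(- d - 5\right) = \frac{39 \left(\left(-1\right) 30 - 5\right)}{154} = \frac{39 \left(-30 - 5\right)}{154} = \frac{39}{154} \left(-35\right) = - \frac{195}{22}$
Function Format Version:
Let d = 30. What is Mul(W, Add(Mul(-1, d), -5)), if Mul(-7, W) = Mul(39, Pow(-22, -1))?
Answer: Rational(-195, 22) ≈ -8.8636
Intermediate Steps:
W = Rational(39, 154) (W = Mul(Rational(-1, 7), Mul(39, Pow(-22, -1))) = Mul(Rational(-1, 7), Mul(39, Rational(-1, 22))) = Mul(Rational(-1, 7), Rational(-39, 22)) = Rational(39, 154) ≈ 0.25325)
Mul(W, Add(Mul(-1, d), -5)) = Mul(Rational(39, 154), Add(Mul(-1, 30), -5)) = Mul(Rational(39, 154), Add(-30, -5)) = Mul(Rational(39, 154), -35) = Rational(-195, 22)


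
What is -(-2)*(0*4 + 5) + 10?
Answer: 20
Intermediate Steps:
-(-2)*(0*4 + 5) + 10 = -(-2)*(0 + 5) + 10 = -(-2)*5 + 10 = -2*(-5) + 10 = 10 + 10 = 20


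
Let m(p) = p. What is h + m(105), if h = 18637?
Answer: 18742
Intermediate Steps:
h + m(105) = 18637 + 105 = 18742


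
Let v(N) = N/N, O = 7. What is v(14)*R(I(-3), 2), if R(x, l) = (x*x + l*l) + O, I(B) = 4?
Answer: 27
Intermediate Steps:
v(N) = 1
R(x, l) = 7 + l² + x² (R(x, l) = (x*x + l*l) + 7 = (x² + l²) + 7 = (l² + x²) + 7 = 7 + l² + x²)
v(14)*R(I(-3), 2) = 1*(7 + 2² + 4²) = 1*(7 + 4 + 16) = 1*27 = 27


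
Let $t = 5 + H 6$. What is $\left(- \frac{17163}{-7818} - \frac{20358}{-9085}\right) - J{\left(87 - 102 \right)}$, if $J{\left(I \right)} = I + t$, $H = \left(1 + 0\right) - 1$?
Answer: $\frac{341783333}{23675510} \approx 14.436$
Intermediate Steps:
$H = 0$ ($H = 1 - 1 = 0$)
$t = 5$ ($t = 5 + 0 \cdot 6 = 5 + 0 = 5$)
$J{\left(I \right)} = 5 + I$ ($J{\left(I \right)} = I + 5 = 5 + I$)
$\left(- \frac{17163}{-7818} - \frac{20358}{-9085}\right) - J{\left(87 - 102 \right)} = \left(- \frac{17163}{-7818} - \frac{20358}{-9085}\right) - \left(5 + \left(87 - 102\right)\right) = \left(\left(-17163\right) \left(- \frac{1}{7818}\right) - - \frac{20358}{9085}\right) - \left(5 + \left(87 - 102\right)\right) = \left(\frac{5721}{2606} + \frac{20358}{9085}\right) - \left(5 - 15\right) = \frac{105028233}{23675510} - -10 = \frac{105028233}{23675510} + 10 = \frac{341783333}{23675510}$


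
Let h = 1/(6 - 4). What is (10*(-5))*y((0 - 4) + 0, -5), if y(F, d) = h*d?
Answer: 125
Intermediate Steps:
h = 1/2 ≈ 0.50000
y(F, d) = d/2
(10*(-5))*y((0 - 4) + 0, -5) = (10*(-5))*((1/2)*(-5)) = -50*(-5/2) = 125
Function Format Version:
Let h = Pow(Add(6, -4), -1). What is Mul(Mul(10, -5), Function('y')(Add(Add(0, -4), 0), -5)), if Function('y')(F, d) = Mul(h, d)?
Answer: 125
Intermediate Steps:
h = Rational(1, 2) (h = Pow(2, -1) = Rational(1, 2) ≈ 0.50000)
Function('y')(F, d) = Mul(Rational(1, 2), d)
Mul(Mul(10, -5), Function('y')(Add(Add(0, -4), 0), -5)) = Mul(Mul(10, -5), Mul(Rational(1, 2), -5)) = Mul(-50, Rational(-5, 2)) = 125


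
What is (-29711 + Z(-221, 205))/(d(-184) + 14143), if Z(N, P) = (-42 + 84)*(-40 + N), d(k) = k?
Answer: -40673/13959 ≈ -2.9137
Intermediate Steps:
Z(N, P) = -1680 + 42*N (Z(N, P) = 42*(-40 + N) = -1680 + 42*N)
(-29711 + Z(-221, 205))/(d(-184) + 14143) = (-29711 + (-1680 + 42*(-221)))/(-184 + 14143) = (-29711 + (-1680 - 9282))/13959 = (-29711 - 10962)*(1/13959) = -40673*1/13959 = -40673/13959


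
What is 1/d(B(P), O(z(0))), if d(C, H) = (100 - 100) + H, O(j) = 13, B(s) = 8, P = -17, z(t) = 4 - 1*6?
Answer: 1/13 ≈ 0.076923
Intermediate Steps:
z(t) = -2 (z(t) = 4 - 6 = -2)
d(C, H) = H (d(C, H) = 0 + H = H)
1/d(B(P), O(z(0))) = 1/13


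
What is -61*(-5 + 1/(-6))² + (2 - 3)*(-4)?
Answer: -58477/36 ≈ -1624.4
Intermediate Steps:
-61*(-5 + 1/(-6))² + (2 - 3)*(-4) = -61*(-5 - ⅙)² - 1*(-4) = -61*(-31/6)² + 4 = -61*961/36 + 4 = -58621/36 + 4 = -58477/36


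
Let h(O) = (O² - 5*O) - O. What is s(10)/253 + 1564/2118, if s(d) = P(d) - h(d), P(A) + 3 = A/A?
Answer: 153368/267927 ≈ 0.57242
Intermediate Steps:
P(A) = -2 (P(A) = -3 + A/A = -3 + 1 = -2)
h(O) = O² - 6*O
s(d) = -2 - d*(-6 + d)
s(10)/253 + 1564/2118 = (-2 - 1*10*(-6 + 10))/253 + 1564/2118 = (-2 - 1*10*4)*(1/253) + 1564*(1/2118) = (-2 - 40)*(1/253) + 782/1059 = -42*1/253 + 782/1059 = -42/253 + 782/1059 = 153368/267927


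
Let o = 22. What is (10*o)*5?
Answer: 1100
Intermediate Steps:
(10*o)*5 = (10*22)*5 = 220*5 = 1100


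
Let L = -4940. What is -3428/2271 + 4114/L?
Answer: -13138607/5609370 ≈ -2.3423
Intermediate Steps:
-3428/2271 + 4114/L = -3428/2271 + 4114/(-4940) = -3428*1/2271 + 4114*(-1/4940) = -3428/2271 - 2057/2470 = -13138607/5609370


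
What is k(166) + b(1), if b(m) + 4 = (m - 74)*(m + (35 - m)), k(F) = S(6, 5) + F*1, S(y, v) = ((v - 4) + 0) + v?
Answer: -2387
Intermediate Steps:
S(y, v) = -4 + 2*v (S(y, v) = ((-4 + v) + 0) + v = (-4 + v) + v = -4 + 2*v)
k(F) = 6 + F (k(F) = (-4 + 2*5) + F*1 = (-4 + 10) + F = 6 + F)
b(m) = -2594 + 35*m (b(m) = -4 + (m - 74)*(m + (35 - m)) = -4 + (-74 + m)*35 = -4 + (-2590 + 35*m) = -2594 + 35*m)
k(166) + b(1) = (6 + 166) + (-2594 + 35*1) = 172 + (-2594 + 35) = 172 - 2559 = -2387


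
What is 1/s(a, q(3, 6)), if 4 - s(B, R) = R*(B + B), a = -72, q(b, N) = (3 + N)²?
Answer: 1/11668 ≈ 8.5704e-5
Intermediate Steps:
s(B, R) = 4 - 2*B*R (s(B, R) = 4 - R*(B + B) = 4 - R*2*B = 4 - 2*B*R)
1/s(a, q(3, 6)) = 1/(4 - 2*(-72)*(3 + 6)²) = 1/(4 - 2*(-72)*9²) = 1/(4 - 2*(-72)*81) = 1/(4 + 11664) = 1/11668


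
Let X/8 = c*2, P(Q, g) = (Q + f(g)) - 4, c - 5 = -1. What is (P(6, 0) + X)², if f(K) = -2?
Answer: 4096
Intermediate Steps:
c = 4 (c = 5 - 1 = 4)
P(Q, g) = -6 + Q (P(Q, g) = (Q - 2) - 4 = (-2 + Q) - 4 = -6 + Q)
X = 64 (X = 8*(4*2) = 8*8 = 64)
(P(6, 0) + X)² = ((-6 + 6) + 64)² = (0 + 64)² = 64² = 4096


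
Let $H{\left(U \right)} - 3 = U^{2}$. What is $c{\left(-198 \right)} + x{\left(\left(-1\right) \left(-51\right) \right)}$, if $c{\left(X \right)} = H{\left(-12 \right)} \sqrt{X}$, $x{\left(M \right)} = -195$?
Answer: $-195 + 441 i \sqrt{22} \approx -195.0 + 2068.5 i$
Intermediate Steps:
$H{\left(U \right)} = 3 + U^{2}$
$c{\left(X \right)} = 147 \sqrt{X}$ ($c{\left(X \right)} = \left(3 + \left(-12\right)^{2}\right) \sqrt{X} = \left(3 + 144\right) \sqrt{X} = 147 \sqrt{X}$)
$c{\left(-198 \right)} + x{\left(\left(-1\right) \left(-51\right) \right)} = 147 \sqrt{-198} - 195 = 147 \cdot 3 i \sqrt{22} - 195 = 441 i \sqrt{22} - 195 = -195 + 441 i \sqrt{22}$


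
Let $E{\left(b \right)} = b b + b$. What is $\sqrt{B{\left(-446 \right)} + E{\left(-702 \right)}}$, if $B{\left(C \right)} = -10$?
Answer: $2 \sqrt{123023} \approx 701.49$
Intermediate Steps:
$E{\left(b \right)} = b + b^{2}$ ($E{\left(b \right)} = b^{2} + b = b + b^{2}$)
$\sqrt{B{\left(-446 \right)} + E{\left(-702 \right)}} = \sqrt{-10 - 702 \left(1 - 702\right)} = \sqrt{-10 - -492102} = \sqrt{-10 + 492102} = \sqrt{492092} = 2 \sqrt{123023}$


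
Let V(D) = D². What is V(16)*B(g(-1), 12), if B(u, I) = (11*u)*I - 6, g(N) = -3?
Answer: -102912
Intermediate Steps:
B(u, I) = -6 + 11*I*u (B(u, I) = 11*I*u - 6 = -6 + 11*I*u)
V(16)*B(g(-1), 12) = 16²*(-6 + 11*12*(-3)) = 256*(-6 - 396) = 256*(-402) = -102912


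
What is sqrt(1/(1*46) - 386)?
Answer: I*sqrt(816730)/46 ≈ 19.646*I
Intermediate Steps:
sqrt(1/(1*46) - 386) = sqrt(1/46 - 386) = sqrt(-17755/46) = I*sqrt(816730)/46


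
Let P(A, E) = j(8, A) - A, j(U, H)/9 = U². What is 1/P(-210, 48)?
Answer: 1/786 ≈ 0.0012723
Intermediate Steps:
j(U, H) = 9*U²
P(A, E) = 576 - A (P(A, E) = 9*8² - A = 9*64 - A = 576 - A)
1/P(-210, 48) = 1/(576 - 1*(-210)) = 1/(576 + 210) = 1/786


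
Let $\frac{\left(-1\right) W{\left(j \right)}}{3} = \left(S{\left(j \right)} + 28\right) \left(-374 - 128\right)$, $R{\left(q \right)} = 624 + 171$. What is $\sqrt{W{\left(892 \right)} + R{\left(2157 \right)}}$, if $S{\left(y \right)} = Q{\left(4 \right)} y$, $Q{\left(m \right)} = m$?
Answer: $3 \sqrt{601819} \approx 2327.3$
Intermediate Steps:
$R{\left(q \right)} = 795$
$S{\left(y \right)} = 4 y$
$W{\left(j \right)} = 42168 + 6024 j$ ($W{\left(j \right)} = - 3 \left(4 j + 28\right) \left(-374 - 128\right) = - 3 \left(28 + 4 j\right) \left(-502\right) = - 3 \left(-14056 - 2008 j\right) = 42168 + 6024 j$)
$\sqrt{W{\left(892 \right)} + R{\left(2157 \right)}} = \sqrt{\left(42168 + 6024 \cdot 892\right) + 795} = \sqrt{\left(42168 + 5373408\right) + 795} = \sqrt{5415576 + 795} = \sqrt{5416371} = 3 \sqrt{601819}$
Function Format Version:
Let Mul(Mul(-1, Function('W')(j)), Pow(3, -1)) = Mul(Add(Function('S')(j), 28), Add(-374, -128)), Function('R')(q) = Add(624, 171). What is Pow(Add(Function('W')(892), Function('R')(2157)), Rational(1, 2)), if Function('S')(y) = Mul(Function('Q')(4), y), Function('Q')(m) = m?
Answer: Mul(3, Pow(601819, Rational(1, 2))) ≈ 2327.3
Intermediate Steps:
Function('R')(q) = 795
Function('S')(y) = Mul(4, y)
Function('W')(j) = Add(42168, Mul(6024, j)) (Function('W')(j) = Mul(-3, Mul(Add(Mul(4, j), 28), Add(-374, -128))) = Mul(-3, Mul(Add(28, Mul(4, j)), -502)) = Mul(-3, Add(-14056, Mul(-2008, j))) = Add(42168, Mul(6024, j)))
Pow(Add(Function('W')(892), Function('R')(2157)), Rational(1, 2)) = Pow(Add(Add(42168, Mul(6024, 892)), 795), Rational(1, 2)) = Pow(Add(Add(42168, 5373408), 795), Rational(1, 2)) = Pow(Add(5415576, 795), Rational(1, 2)) = Pow(5416371, Rational(1, 2)) = Mul(3, Pow(601819, Rational(1, 2)))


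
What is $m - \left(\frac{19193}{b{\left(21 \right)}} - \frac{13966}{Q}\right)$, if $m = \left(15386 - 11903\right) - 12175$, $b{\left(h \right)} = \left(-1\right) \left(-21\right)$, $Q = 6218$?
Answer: $- \frac{627016382}{65289} \approx -9603.7$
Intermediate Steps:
$b{\left(h \right)} = 21$
$m = -8692$ ($m = 3483 - 12175 = -8692$)
$m - \left(\frac{19193}{b{\left(21 \right)}} - \frac{13966}{Q}\right) = -8692 - \left(\frac{19193}{21} - \frac{13966}{6218}\right) = -8692 - \left(19193 \cdot \frac{1}{21} - \frac{6983}{3109}\right) = -8692 - \left(\frac{19193}{21} - \frac{6983}{3109}\right) = -8692 - \frac{59524394}{65289} = - \frac{627016382}{65289}$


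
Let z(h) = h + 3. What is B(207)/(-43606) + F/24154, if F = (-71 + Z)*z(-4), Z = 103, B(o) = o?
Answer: -3197635/526629662 ≈ -0.0060719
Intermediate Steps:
z(h) = 3 + h
F = -32 (F = (-71 + 103)*(3 - 4) = 32*(-1) = -32)
B(207)/(-43606) + F/24154 = 207/(-43606) - 32/24154 = 207*(-1/43606) - 32*1/24154 = -207/43606 - 16/12077 = -3197635/526629662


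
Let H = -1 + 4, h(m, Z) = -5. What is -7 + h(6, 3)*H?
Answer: -22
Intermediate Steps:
H = 3
-7 + h(6, 3)*H = -7 - 5*3 = -7 - 15 = -22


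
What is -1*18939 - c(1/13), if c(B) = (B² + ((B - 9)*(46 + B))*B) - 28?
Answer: -41477996/2197 ≈ -18879.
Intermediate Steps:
c(B) = -28 + B² + B*(-9 + B)*(46 + B) (c(B) = (B² + ((-9 + B)*(46 + B))*B) - 28 = (B² + B*(-9 + B)*(46 + B)) - 28 = -28 + B² + B*(-9 + B)*(46 + B))
-1*18939 - c(1/13) = -1*18939 - (-28 + (1/13)³ - 414/13 + 38*(1/13)²) = -18939 - (-28 + (1/13)³ - 414*1/13 + 38*(1/13)²) = -18939 - (-28 + 1/2197 - 414/13 + 38*(1/169)) = -18939 - (-28 + 1/2197 - 414/13 + 38/169) = -18939 - 1*(-130987/2197) = -18939 + 130987/2197 = -41477996/2197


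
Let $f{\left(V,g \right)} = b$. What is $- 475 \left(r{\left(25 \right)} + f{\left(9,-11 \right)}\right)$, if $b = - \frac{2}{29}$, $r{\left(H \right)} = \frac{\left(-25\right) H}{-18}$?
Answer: $- \frac{8592275}{522} \approx -16460.0$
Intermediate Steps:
$r{\left(H \right)} = \frac{25 H}{18}$ ($r{\left(H \right)} = - 25 H \left(- \frac{1}{18}\right) = \frac{25 H}{18}$)
$b = - \frac{2}{29}$ ($b = \left(-2\right) \frac{1}{29} = - \frac{2}{29} \approx -0.068966$)
$f{\left(V,g \right)} = - \frac{2}{29}$
$- 475 \left(r{\left(25 \right)} + f{\left(9,-11 \right)}\right) = - 475 \left(\frac{25}{18} \cdot 25 - \frac{2}{29}\right) = - 475 \left(\frac{625}{18} - \frac{2}{29}\right) = \left(-475\right) \frac{18089}{522} = - \frac{8592275}{522}$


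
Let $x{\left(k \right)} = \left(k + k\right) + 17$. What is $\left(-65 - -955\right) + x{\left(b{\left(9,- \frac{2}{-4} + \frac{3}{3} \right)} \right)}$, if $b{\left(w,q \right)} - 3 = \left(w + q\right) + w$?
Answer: $952$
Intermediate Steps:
$b{\left(w,q \right)} = 3 + q + 2 w$ ($b{\left(w,q \right)} = 3 + \left(\left(w + q\right) + w\right) = 3 + \left(\left(q + w\right) + w\right) = 3 + \left(q + 2 w\right) = 3 + q + 2 w$)
$x{\left(k \right)} = 17 + 2 k$ ($x{\left(k \right)} = 2 k + 17 = 17 + 2 k$)
$\left(-65 - -955\right) + x{\left(b{\left(9,- \frac{2}{-4} + \frac{3}{3} \right)} \right)} = \left(-65 - -955\right) + \left(17 + 2 \left(3 + \left(- \frac{2}{-4} + \frac{3}{3}\right) + 2 \cdot 9\right)\right) = \left(-65 + 955\right) + \left(17 + 2 \left(3 + \left(\left(-2\right) \left(- \frac{1}{4}\right) + 3 \cdot \frac{1}{3}\right) + 18\right)\right) = 890 + \left(17 + 2 \left(3 + \left(\frac{1}{2} + 1\right) + 18\right)\right) = 890 + \left(17 + 2 \left(3 + \frac{3}{2} + 18\right)\right) = 890 + \left(17 + 2 \cdot \frac{45}{2}\right) = 890 + \left(17 + 45\right) = 890 + 62 = 952$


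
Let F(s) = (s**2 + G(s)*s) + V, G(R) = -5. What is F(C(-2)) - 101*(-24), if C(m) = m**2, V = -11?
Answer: 2409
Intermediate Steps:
F(s) = -11 + s**2 - 5*s (F(s) = (s**2 - 5*s) - 11 = -11 + s**2 - 5*s)
F(C(-2)) - 101*(-24) = (-11 + ((-2)**2)**2 - 5*(-2)**2) - 101*(-24) = (-11 + 4**2 - 5*4) + 2424 = (-11 + 16 - 20) + 2424 = -15 + 2424 = 2409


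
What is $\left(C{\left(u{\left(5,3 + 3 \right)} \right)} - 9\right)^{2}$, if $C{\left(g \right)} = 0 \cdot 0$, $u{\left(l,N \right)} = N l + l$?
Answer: $81$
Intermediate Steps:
$u{\left(l,N \right)} = l + N l$
$C{\left(g \right)} = 0$
$\left(C{\left(u{\left(5,3 + 3 \right)} \right)} - 9\right)^{2} = \left(0 - 9\right)^{2} = \left(-9\right)^{2} = 81$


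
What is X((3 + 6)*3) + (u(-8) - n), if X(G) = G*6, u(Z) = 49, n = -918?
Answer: 1129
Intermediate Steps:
X(G) = 6*G
X((3 + 6)*3) + (u(-8) - n) = 6*((3 + 6)*3) + (49 - 1*(-918)) = 6*(9*3) + (49 + 918) = 6*27 + 967 = 162 + 967 = 1129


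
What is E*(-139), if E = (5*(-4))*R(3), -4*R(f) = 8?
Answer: -5560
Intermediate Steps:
R(f) = -2 (R(f) = -1/4*8 = -2)
E = 40 (E = (5*(-4))*(-2) = -20*(-2) = 40)
E*(-139) = 40*(-139) = -5560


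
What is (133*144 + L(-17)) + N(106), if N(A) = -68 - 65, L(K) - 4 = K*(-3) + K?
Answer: 19057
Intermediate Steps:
L(K) = 4 - 2*K (L(K) = 4 + (K*(-3) + K) = 4 + (-3*K + K) = 4 - 2*K)
N(A) = -133
(133*144 + L(-17)) + N(106) = (133*144 + (4 - 2*(-17))) - 133 = (19152 + (4 + 34)) - 133 = (19152 + 38) - 133 = 19190 - 133 = 19057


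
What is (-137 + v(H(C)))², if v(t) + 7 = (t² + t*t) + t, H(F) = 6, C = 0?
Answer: 4356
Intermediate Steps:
v(t) = -7 + t + 2*t² (v(t) = -7 + ((t² + t*t) + t) = -7 + ((t² + t²) + t) = -7 + (2*t² + t) = -7 + (t + 2*t²) = -7 + t + 2*t²)
(-137 + v(H(C)))² = (-137 + (-7 + 6 + 2*6²))² = (-137 + (-7 + 6 + 2*36))² = (-137 + (-7 + 6 + 72))² = (-137 + 71)² = (-66)² = 4356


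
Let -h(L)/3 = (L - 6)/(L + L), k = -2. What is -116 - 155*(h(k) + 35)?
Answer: -4611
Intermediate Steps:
h(L) = -3*(-6 + L)/(2*L) (h(L) = -3*(L - 6)/(L + L) = -3*(-6 + L)/(2*L))
-116 - 155*(h(k) + 35) = -116 - 155*((-3/2 + 9/(-2)) + 35) = -116 - 155*((-3/2 + 9*(-½)) + 35) = -116 - 155*((-3/2 - 9/2) + 35) = -116 - 155*(-6 + 35) = -116 - 155*29 = -116 - 4495 = -4611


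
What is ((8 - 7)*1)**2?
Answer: 1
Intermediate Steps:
((8 - 7)*1)**2 = (1*1)**2 = 1**2 = 1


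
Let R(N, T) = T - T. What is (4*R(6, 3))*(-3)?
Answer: 0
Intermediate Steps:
R(N, T) = 0
(4*R(6, 3))*(-3) = (4*0)*(-3) = 0*(-3) = 0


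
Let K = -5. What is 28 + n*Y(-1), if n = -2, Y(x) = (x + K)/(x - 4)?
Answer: 128/5 ≈ 25.600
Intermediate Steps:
Y(x) = (-5 + x)/(-4 + x) (Y(x) = (x - 5)/(x - 4) = (-5 + x)/(-4 + x))
28 + n*Y(-1) = 28 - 2*(-5 - 1)/(-4 - 1) = 28 - 2*(-6)/(-5) = 28 - (-2)*(-6)/5 = 28 - 2*6/5 = 28 - 12/5 = 128/5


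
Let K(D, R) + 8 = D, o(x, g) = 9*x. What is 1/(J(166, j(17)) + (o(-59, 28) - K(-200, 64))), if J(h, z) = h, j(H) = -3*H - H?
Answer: -1/157 ≈ -0.0063694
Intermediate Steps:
K(D, R) = -8 + D
j(H) = -4*H
1/(J(166, j(17)) + (o(-59, 28) - K(-200, 64))) = 1/(166 + (9*(-59) - (-8 - 200))) = 1/(166 + (-531 - 1*(-208))) = 1/(166 + (-531 + 208)) = 1/(166 - 323) = 1/(-157) = -1/157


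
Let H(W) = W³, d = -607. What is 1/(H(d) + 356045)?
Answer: -1/223292498 ≈ -4.4784e-9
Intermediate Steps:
1/(H(d) + 356045) = 1/((-607)³ + 356045) = 1/(-223648543 + 356045) = 1/(-223292498) = -1/223292498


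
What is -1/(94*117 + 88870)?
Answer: -1/99868 ≈ -1.0013e-5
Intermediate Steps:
-1/(94*117 + 88870) = -1/(10998 + 88870) = -1/99868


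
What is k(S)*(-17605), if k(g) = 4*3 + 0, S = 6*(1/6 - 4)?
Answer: -211260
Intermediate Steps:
S = -23 (S = 6*(1*(1/6) - 4) = 6*(1/6 - 4) = 6*(-23/6) = -23)
k(g) = 12 (k(g) = 12 + 0 = 12)
k(S)*(-17605) = 12*(-17605) = -211260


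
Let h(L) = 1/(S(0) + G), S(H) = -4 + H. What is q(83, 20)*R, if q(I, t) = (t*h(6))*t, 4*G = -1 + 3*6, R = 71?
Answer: 113600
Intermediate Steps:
G = 17/4 (G = (-1 + 3*6)/4 = (-1 + 18)/4 = (¼)*17 = 17/4 ≈ 4.2500)
h(L) = 4 (h(L) = 1/((-4 + 0) + 17/4) = 1/(-4 + 17/4) = 1/(¼) = 4)
q(I, t) = 4*t² (q(I, t) = (t*4)*t = (4*t)*t = 4*t²)
q(83, 20)*R = (4*20²)*71 = (4*400)*71 = 1600*71 = 113600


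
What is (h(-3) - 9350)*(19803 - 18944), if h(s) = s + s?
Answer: -8036804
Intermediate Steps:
h(s) = 2*s
(h(-3) - 9350)*(19803 - 18944) = (2*(-3) - 9350)*(19803 - 18944) = (-6 - 9350)*859 = -9356*859 = -8036804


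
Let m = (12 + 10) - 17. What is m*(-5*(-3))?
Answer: 75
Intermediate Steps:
m = 5 (m = 22 - 17 = 5)
m*(-5*(-3)) = 5*(-5*(-3)) = 5*15 = 75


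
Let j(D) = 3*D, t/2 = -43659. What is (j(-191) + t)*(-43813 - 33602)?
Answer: 6804081765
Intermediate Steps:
t = -87318 (t = 2*(-43659) = -87318)
(j(-191) + t)*(-43813 - 33602) = (3*(-191) - 87318)*(-43813 - 33602) = (-573 - 87318)*(-77415) = -87891*(-77415) = 6804081765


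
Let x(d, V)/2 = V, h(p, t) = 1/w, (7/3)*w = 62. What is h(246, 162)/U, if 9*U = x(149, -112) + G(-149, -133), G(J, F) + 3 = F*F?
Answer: 21/1082644 ≈ 1.9397e-5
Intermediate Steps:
w = 186/7 (w = (3/7)*62 = 186/7 ≈ 26.571)
h(p, t) = 7/186 (h(p, t) = 1/(186/7) = 7/186)
x(d, V) = 2*V
G(J, F) = -3 + F² (G(J, F) = -3 + F*F = -3 + F²)
U = 17462/9 (U = (2*(-112) + (-3 + (-133)²))/9 = (-224 + (-3 + 17689))/9 = (-224 + 17686)/9 = (⅑)*17462 = 17462/9 ≈ 1940.2)
h(246, 162)/U = 7/(186*(17462/9)) = (7/186)*(9/17462) = 21/1082644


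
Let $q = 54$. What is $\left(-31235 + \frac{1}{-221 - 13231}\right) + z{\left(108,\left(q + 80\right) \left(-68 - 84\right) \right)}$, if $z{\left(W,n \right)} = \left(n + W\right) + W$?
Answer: $- \frac{691257925}{13452} \approx -51387.0$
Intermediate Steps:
$z{\left(W,n \right)} = n + 2 W$ ($z{\left(W,n \right)} = \left(W + n\right) + W = n + 2 W$)
$\left(-31235 + \frac{1}{-221 - 13231}\right) + z{\left(108,\left(q + 80\right) \left(-68 - 84\right) \right)} = \left(-31235 + \frac{1}{-221 - 13231}\right) + \left(\left(54 + 80\right) \left(-68 - 84\right) + 2 \cdot 108\right) = \left(-31235 + \frac{1}{-13452}\right) + \left(134 \left(-152\right) + 216\right) = \left(-31235 - \frac{1}{13452}\right) + \left(-20368 + 216\right) = - \frac{420173221}{13452} - 20152 = - \frac{691257925}{13452}$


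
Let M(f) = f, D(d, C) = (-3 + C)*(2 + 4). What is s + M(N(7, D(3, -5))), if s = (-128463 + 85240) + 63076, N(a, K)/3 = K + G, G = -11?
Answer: 19676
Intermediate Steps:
D(d, C) = -18 + 6*C (D(d, C) = (-3 + C)*6 = -18 + 6*C)
N(a, K) = -33 + 3*K (N(a, K) = 3*(K - 11) = 3*(-11 + K) = -33 + 3*K)
s = 19853 (s = -43223 + 63076 = 19853)
s + M(N(7, D(3, -5))) = 19853 + (-33 + 3*(-18 + 6*(-5))) = 19853 + (-33 + 3*(-18 - 30)) = 19853 + (-33 + 3*(-48)) = 19853 + (-33 - 144) = 19853 - 177 = 19676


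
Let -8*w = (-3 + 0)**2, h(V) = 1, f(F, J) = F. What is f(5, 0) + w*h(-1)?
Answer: 31/8 ≈ 3.8750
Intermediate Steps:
w = -9/8 (w = -(-3 + 0)**2/8 = -1/8*(-3)**2 = -1/8*9 = -9/8 ≈ -1.1250)
f(5, 0) + w*h(-1) = 5 - 9/8*1 = 5 - 9/8 = 31/8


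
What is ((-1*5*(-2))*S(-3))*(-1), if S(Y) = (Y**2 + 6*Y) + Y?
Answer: 120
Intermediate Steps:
S(Y) = Y**2 + 7*Y
((-1*5*(-2))*S(-3))*(-1) = ((-1*5*(-2))*(-3*(7 - 3)))*(-1) = ((-5*(-2))*(-3*4))*(-1) = (10*(-12))*(-1) = -120*(-1) = 120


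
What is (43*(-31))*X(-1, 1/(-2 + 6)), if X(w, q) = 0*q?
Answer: 0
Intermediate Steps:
X(w, q) = 0
(43*(-31))*X(-1, 1/(-2 + 6)) = (43*(-31))*0 = -1333*0 = 0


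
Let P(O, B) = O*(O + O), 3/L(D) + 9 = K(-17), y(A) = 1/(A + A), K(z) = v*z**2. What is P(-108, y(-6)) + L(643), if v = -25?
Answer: 168754749/7234 ≈ 23328.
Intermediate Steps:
K(z) = -25*z**2
y(A) = 1/(2*A)
L(D) = -3/7234 (L(D) = 3/(-9 - 25*(-17)**2) = 3/(-9 - 25*289) = 3/(-9 - 7225) = 3/(-7234) = 3*(-1/7234) = -3/7234)
P(O, B) = 2*O**2 (P(O, B) = O*(2*O) = 2*O**2)
P(-108, y(-6)) + L(643) = 2*(-108)**2 - 3/7234 = 2*11664 - 3/7234 = 23328 - 3/7234 = 168754749/7234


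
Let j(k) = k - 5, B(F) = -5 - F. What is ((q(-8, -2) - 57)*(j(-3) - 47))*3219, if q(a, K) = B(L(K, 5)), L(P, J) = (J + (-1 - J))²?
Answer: 11153835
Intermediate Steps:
L(P, J) = 1 (L(P, J) = (-1)² = 1)
j(k) = -5 + k
q(a, K) = -6 (q(a, K) = -5 - 1*1 = -5 - 1 = -6)
((q(-8, -2) - 57)*(j(-3) - 47))*3219 = ((-6 - 57)*((-5 - 3) - 47))*3219 = -63*(-8 - 47)*3219 = -63*(-55)*3219 = 3465*3219 = 11153835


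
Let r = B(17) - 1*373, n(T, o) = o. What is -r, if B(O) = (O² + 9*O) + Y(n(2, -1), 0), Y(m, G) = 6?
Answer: -75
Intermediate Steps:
B(O) = 6 + O² + 9*O (B(O) = (O² + 9*O) + 6 = 6 + O² + 9*O)
r = 75 (r = (6 + 17² + 9*17) - 1*373 = (6 + 289 + 153) - 373 = 448 - 373 = 75)
-r = -1*75 = -75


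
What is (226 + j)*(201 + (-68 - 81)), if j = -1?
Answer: 11700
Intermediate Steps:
(226 + j)*(201 + (-68 - 81)) = (226 - 1)*(201 + (-68 - 81)) = 225*(201 - 149) = 225*52 = 11700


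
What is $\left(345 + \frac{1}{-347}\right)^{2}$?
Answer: $\frac{14331441796}{120409} \approx 1.1902 \cdot 10^{5}$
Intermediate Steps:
$\left(345 + \frac{1}{-347}\right)^{2} = \left(345 - \frac{1}{347}\right)^{2} = \left(\frac{119714}{347}\right)^{2} = \frac{14331441796}{120409}$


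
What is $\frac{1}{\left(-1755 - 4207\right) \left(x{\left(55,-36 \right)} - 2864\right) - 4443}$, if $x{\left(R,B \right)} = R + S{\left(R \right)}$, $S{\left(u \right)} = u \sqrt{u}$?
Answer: $\frac{3348563}{54881596175745} + \frac{65582 \sqrt{55}}{54881596175745} \approx 6.9876 \cdot 10^{-8}$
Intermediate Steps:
$S{\left(u \right)} = u^{\frac{3}{2}}$
$x{\left(R,B \right)} = R + R^{\frac{3}{2}}$
$\frac{1}{\left(-1755 - 4207\right) \left(x{\left(55,-36 \right)} - 2864\right) - 4443} = \frac{1}{\left(-1755 - 4207\right) \left(\left(55 + 55^{\frac{3}{2}}\right) - 2864\right) - 4443} = \frac{1}{- 5962 \left(\left(55 + 55 \sqrt{55}\right) - 2864\right) - 4443} = \frac{1}{- 5962 \left(-2809 + 55 \sqrt{55}\right) - 4443} = \frac{1}{\left(16747258 - 327910 \sqrt{55}\right) - 4443} = \frac{1}{16742815 - 327910 \sqrt{55}}$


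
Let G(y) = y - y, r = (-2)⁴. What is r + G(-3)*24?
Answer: 16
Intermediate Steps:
r = 16
G(y) = 0
r + G(-3)*24 = 16 + 0*24 = 16 + 0 = 16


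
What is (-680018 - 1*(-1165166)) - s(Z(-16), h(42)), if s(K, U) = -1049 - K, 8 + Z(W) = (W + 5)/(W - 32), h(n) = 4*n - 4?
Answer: 23337083/48 ≈ 4.8619e+5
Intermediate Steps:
h(n) = -4 + 4*n
Z(W) = -8 + (5 + W)/(-32 + W) (Z(W) = -8 + (W + 5)/(W - 32) = -8 + (5 + W)/(-32 + W))
(-680018 - 1*(-1165166)) - s(Z(-16), h(42)) = (-680018 - 1*(-1165166)) - (-1049 - (261 - 7*(-16))/(-32 - 16)) = (-680018 + 1165166) - (-1049 - (261 + 112)/(-48)) = 485148 - (-1049 - (-1)*373/48) = 485148 - (-1049 - 1*(-373/48)) = 485148 - (-1049 + 373/48) = 485148 - 1*(-49979/48) = 485148 + 49979/48 = 23337083/48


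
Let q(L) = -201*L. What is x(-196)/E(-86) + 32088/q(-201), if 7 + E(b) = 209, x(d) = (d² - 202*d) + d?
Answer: 525027398/1360167 ≈ 386.00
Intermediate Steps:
x(d) = d² - 201*d
E(b) = 202 (E(b) = -7 + 209 = 202)
x(-196)/E(-86) + 32088/q(-201) = -196*(-201 - 196)/202 + 32088/((-201*(-201))) = -196*(-397)*(1/202) + 32088/40401 = 77812*(1/202) + 32088*(1/40401) = 38906/101 + 10696/13467 = 525027398/1360167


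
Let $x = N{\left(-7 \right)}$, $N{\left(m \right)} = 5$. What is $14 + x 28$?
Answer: $154$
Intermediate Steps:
$x = 5$
$14 + x 28 = 14 + 5 \cdot 28 = 14 + 140 = 154$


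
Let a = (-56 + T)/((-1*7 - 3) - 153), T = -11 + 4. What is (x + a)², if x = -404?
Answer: 4328192521/26569 ≈ 1.6290e+5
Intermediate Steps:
T = -7
a = 63/163 (a = (-56 - 7)/((-1*7 - 3) - 153) = -63/((-7 - 3) - 153) = -63/(-10 - 153) = -63/(-163) = -63*(-1/163) = 63/163 ≈ 0.38650)
(x + a)² = (-404 + 63/163)² = (-65789/163)² = 4328192521/26569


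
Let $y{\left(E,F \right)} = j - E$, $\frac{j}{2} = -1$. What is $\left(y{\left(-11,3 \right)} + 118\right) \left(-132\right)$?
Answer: $-16764$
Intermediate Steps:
$j = -2$ ($j = 2 \left(-1\right) = -2$)
$y{\left(E,F \right)} = -2 - E$
$\left(y{\left(-11,3 \right)} + 118\right) \left(-132\right) = \left(\left(-2 - -11\right) + 118\right) \left(-132\right) = \left(\left(-2 + 11\right) + 118\right) \left(-132\right) = \left(9 + 118\right) \left(-132\right) = 127 \left(-132\right) = -16764$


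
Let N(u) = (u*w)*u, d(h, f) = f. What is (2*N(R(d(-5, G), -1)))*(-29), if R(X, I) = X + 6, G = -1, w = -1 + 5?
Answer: -5800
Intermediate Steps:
w = 4
R(X, I) = 6 + X
N(u) = 4*u² (N(u) = (u*4)*u = (4*u)*u = 4*u²)
(2*N(R(d(-5, G), -1)))*(-29) = (2*(4*(6 - 1)²))*(-29) = (2*(4*5²))*(-29) = (2*(4*25))*(-29) = (2*100)*(-29) = 200*(-29) = -5800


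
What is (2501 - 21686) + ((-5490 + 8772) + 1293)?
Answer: -14610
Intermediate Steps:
(2501 - 21686) + ((-5490 + 8772) + 1293) = -19185 + (3282 + 1293) = -19185 + 4575 = -14610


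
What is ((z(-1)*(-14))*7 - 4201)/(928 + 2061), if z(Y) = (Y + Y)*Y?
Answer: -4397/2989 ≈ -1.4711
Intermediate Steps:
z(Y) = 2*Y² (z(Y) = (2*Y)*Y = 2*Y²)
((z(-1)*(-14))*7 - 4201)/(928 + 2061) = (((2*(-1)²)*(-14))*7 - 4201)/(928 + 2061) = (((2*1)*(-14))*7 - 4201)/2989 = ((2*(-14))*7 - 4201)*(1/2989) = (-28*7 - 4201)*(1/2989) = (-196 - 4201)*(1/2989) = -4397*1/2989 = -4397/2989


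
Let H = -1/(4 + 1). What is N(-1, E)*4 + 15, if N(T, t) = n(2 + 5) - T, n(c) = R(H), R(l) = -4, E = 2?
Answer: 3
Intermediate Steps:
H = -⅕ (H = -1/5 = -1*⅕ = -⅕ ≈ -0.20000)
n(c) = -4
N(T, t) = -4 - T
N(-1, E)*4 + 15 = (-4 - 1*(-1))*4 + 15 = (-4 + 1)*4 + 15 = -3*4 + 15 = -12 + 15 = 3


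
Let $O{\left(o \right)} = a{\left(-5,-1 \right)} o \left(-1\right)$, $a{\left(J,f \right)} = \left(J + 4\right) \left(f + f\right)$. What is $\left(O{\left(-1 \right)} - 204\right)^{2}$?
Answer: $40804$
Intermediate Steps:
$a{\left(J,f \right)} = 2 f \left(4 + J\right)$ ($a{\left(J,f \right)} = \left(4 + J\right) 2 f = 2 f \left(4 + J\right)$)
$O{\left(o \right)} = - 2 o$ ($O{\left(o \right)} = 2 \left(-1\right) \left(4 - 5\right) o \left(-1\right) = 2 \left(-1\right) \left(-1\right) o \left(-1\right) = 2 o \left(-1\right) = - 2 o$)
$\left(O{\left(-1 \right)} - 204\right)^{2} = \left(\left(-2\right) \left(-1\right) - 204\right)^{2} = \left(2 - 204\right)^{2} = \left(-202\right)^{2} = 40804$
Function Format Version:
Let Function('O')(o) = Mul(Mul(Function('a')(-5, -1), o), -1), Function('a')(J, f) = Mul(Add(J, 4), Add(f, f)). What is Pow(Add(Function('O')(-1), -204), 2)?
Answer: 40804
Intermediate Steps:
Function('a')(J, f) = Mul(2, f, Add(4, J)) (Function('a')(J, f) = Mul(Add(4, J), Mul(2, f)) = Mul(2, f, Add(4, J)))
Function('O')(o) = Mul(-2, o) (Function('O')(o) = Mul(Mul(Mul(2, -1, Add(4, -5)), o), -1) = Mul(Mul(Mul(2, -1, -1), o), -1) = Mul(Mul(2, o), -1) = Mul(-2, o))
Pow(Add(Function('O')(-1), -204), 2) = Pow(Add(Mul(-2, -1), -204), 2) = Pow(Add(2, -204), 2) = Pow(-202, 2) = 40804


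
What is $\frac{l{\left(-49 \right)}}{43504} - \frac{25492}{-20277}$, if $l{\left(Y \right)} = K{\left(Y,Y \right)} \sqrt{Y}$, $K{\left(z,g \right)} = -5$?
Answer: $\frac{25492}{20277} - \frac{35 i}{43504} \approx 1.2572 - 0.00080452 i$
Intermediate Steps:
$l{\left(Y \right)} = - 5 \sqrt{Y}$
$\frac{l{\left(-49 \right)}}{43504} - \frac{25492}{-20277} = \frac{\left(-5\right) \sqrt{-49}}{43504} - \frac{25492}{-20277} = - 5 \cdot 7 i \frac{1}{43504} - - \frac{25492}{20277} = - 35 i \frac{1}{43504} + \frac{25492}{20277} = - \frac{35 i}{43504} + \frac{25492}{20277} = \frac{25492}{20277} - \frac{35 i}{43504}$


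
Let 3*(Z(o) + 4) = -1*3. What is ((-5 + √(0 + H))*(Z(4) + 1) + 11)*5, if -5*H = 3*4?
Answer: 155 - 8*I*√15 ≈ 155.0 - 30.984*I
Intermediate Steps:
Z(o) = -5 (Z(o) = -4 + (-1*3)/3 = -4 + (⅓)*(-3) = -4 - 1 = -5)
H = -12/5 (H = -3*4/5 = -⅕*12 = -12/5 ≈ -2.4000)
((-5 + √(0 + H))*(Z(4) + 1) + 11)*5 = ((-5 + √(0 - 12/5))*(-5 + 1) + 11)*5 = ((-5 + √(-12/5))*(-4) + 11)*5 = ((-5 + 2*I*√15/5)*(-4) + 11)*5 = ((20 - 8*I*√15/5) + 11)*5 = (31 - 8*I*√15/5)*5 = 155 - 8*I*√15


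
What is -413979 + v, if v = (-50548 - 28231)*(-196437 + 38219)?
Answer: 12463841843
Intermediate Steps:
v = 12464255822 (v = -78779*(-158218) = 12464255822)
-413979 + v = -413979 + 12464255822 = 12463841843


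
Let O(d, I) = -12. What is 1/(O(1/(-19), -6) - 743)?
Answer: -1/755 ≈ -0.0013245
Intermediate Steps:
1/(O(1/(-19), -6) - 743) = 1/(-12 - 743) = 1/(-755) = -1/755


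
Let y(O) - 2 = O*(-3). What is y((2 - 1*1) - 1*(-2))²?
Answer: 49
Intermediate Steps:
y(O) = 2 - 3*O (y(O) = 2 + O*(-3) = 2 - 3*O)
y((2 - 1*1) - 1*(-2))² = (2 - 3*((2 - 1*1) - 1*(-2)))² = (2 - 3*((2 - 1) + 2))² = (2 - 3*(1 + 2))² = (2 - 3*3)² = (2 - 9)² = (-7)² = 49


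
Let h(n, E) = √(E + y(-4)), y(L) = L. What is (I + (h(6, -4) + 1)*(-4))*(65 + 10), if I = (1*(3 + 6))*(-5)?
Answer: -3675 - 600*I*√2 ≈ -3675.0 - 848.53*I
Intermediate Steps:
h(n, E) = √(-4 + E) (h(n, E) = √(E - 4) = √(-4 + E))
I = -45 (I = (1*9)*(-5) = 9*(-5) = -45)
(I + (h(6, -4) + 1)*(-4))*(65 + 10) = (-45 + (√(-4 - 4) + 1)*(-4))*(65 + 10) = (-45 + (√(-8) + 1)*(-4))*75 = (-45 + (2*I*√2 + 1)*(-4))*75 = (-45 + (1 + 2*I*√2)*(-4))*75 = (-45 + (-4 - 8*I*√2))*75 = (-49 - 8*I*√2)*75 = -3675 - 600*I*√2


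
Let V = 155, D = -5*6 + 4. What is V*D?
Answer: -4030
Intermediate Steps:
D = -26 (D = -30 + 4 = -26)
V*D = 155*(-26) = -4030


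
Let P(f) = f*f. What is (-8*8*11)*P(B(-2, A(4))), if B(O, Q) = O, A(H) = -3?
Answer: -2816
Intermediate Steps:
P(f) = f²
(-8*8*11)*P(B(-2, A(4))) = (-8*8*11)*(-2)² = -64*11*4 = -704*4 = -2816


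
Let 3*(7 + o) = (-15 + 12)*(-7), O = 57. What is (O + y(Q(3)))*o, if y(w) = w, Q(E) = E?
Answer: 0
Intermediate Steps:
o = 0 (o = -7 + ((-15 + 12)*(-7))/3 = -7 + (-3*(-7))/3 = -7 + (⅓)*21 = -7 + 7 = 0)
(O + y(Q(3)))*o = (57 + 3)*0 = 60*0 = 0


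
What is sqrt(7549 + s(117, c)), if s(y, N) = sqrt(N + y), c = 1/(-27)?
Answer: sqrt(67941 + sqrt(9474))/3 ≈ 86.947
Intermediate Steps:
c = -1/27 ≈ -0.037037
sqrt(7549 + s(117, c)) = sqrt(7549 + sqrt(-1/27 + 117)) = sqrt(7549 + sqrt(3158/27)) = sqrt(7549 + sqrt(9474)/9)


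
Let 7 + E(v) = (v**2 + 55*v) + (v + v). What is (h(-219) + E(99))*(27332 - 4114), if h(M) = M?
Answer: 353331524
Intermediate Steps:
E(v) = -7 + v**2 + 57*v (E(v) = -7 + ((v**2 + 55*v) + (v + v)) = -7 + ((v**2 + 55*v) + 2*v) = -7 + (v**2 + 57*v) = -7 + v**2 + 57*v)
(h(-219) + E(99))*(27332 - 4114) = (-219 + (-7 + 99**2 + 57*99))*(27332 - 4114) = (-219 + (-7 + 9801 + 5643))*23218 = (-219 + 15437)*23218 = 15218*23218 = 353331524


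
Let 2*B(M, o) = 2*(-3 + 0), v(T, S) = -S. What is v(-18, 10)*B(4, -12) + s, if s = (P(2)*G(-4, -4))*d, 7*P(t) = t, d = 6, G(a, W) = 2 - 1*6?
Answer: 162/7 ≈ 23.143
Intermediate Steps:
G(a, W) = -4 (G(a, W) = 2 - 6 = -4)
P(t) = t/7
B(M, o) = -3 (B(M, o) = (2*(-3 + 0))/2 = (2*(-3))/2 = (1/2)*(-6) = -3)
s = -48/7 (s = (((1/7)*2)*(-4))*6 = ((2/7)*(-4))*6 = -8/7*6 = -48/7 ≈ -6.8571)
v(-18, 10)*B(4, -12) + s = -1*10*(-3) - 48/7 = -10*(-3) - 48/7 = 30 - 48/7 = 162/7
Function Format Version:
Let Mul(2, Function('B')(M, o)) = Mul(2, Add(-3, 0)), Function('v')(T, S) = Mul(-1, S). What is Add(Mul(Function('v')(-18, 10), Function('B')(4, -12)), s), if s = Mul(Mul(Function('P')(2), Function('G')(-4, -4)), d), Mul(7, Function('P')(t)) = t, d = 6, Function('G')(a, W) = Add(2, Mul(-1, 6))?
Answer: Rational(162, 7) ≈ 23.143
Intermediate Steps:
Function('G')(a, W) = -4 (Function('G')(a, W) = Add(2, -6) = -4)
Function('P')(t) = Mul(Rational(1, 7), t)
Function('B')(M, o) = -3 (Function('B')(M, o) = Mul(Rational(1, 2), Mul(2, Add(-3, 0))) = Mul(Rational(1, 2), Mul(2, -3)) = Mul(Rational(1, 2), -6) = -3)
s = Rational(-48, 7) (s = Mul(Mul(Mul(Rational(1, 7), 2), -4), 6) = Mul(Mul(Rational(2, 7), -4), 6) = Mul(Rational(-8, 7), 6) = Rational(-48, 7) ≈ -6.8571)
Add(Mul(Function('v')(-18, 10), Function('B')(4, -12)), s) = Add(Mul(Mul(-1, 10), -3), Rational(-48, 7)) = Add(Mul(-10, -3), Rational(-48, 7)) = Add(30, Rational(-48, 7)) = Rational(162, 7)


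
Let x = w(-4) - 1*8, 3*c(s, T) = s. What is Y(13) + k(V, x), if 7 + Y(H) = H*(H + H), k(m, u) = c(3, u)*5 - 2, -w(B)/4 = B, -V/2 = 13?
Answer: 334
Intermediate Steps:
V = -26 (V = -2*13 = -26)
w(B) = -4*B
c(s, T) = s/3
x = 8 (x = -4*(-4) - 1*8 = 16 - 8 = 8)
k(m, u) = 3 (k(m, u) = ((⅓)*3)*5 - 2 = 1*5 - 2 = 5 - 2 = 3)
Y(H) = -7 + 2*H² (Y(H) = -7 + H*(H + H) = -7 + H*(2*H) = -7 + 2*H²)
Y(13) + k(V, x) = (-7 + 2*13²) + 3 = (-7 + 2*169) + 3 = (-7 + 338) + 3 = 331 + 3 = 334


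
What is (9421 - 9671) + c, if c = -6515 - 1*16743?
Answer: -23508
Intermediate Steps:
c = -23258 (c = -6515 - 16743 = -23258)
(9421 - 9671) + c = (9421 - 9671) - 23258 = -250 - 23258 = -23508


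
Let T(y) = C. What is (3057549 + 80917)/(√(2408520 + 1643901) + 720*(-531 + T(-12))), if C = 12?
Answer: -130309108320/15514743331 - 3138466*√450269/46544229993 ≈ -8.4443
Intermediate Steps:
T(y) = 12
(3057549 + 80917)/(√(2408520 + 1643901) + 720*(-531 + T(-12))) = (3057549 + 80917)/(√(2408520 + 1643901) + 720*(-531 + 12)) = 3138466/(√4052421 + 720*(-519)) = 3138466/(3*√450269 - 373680) = 3138466/(-373680 + 3*√450269)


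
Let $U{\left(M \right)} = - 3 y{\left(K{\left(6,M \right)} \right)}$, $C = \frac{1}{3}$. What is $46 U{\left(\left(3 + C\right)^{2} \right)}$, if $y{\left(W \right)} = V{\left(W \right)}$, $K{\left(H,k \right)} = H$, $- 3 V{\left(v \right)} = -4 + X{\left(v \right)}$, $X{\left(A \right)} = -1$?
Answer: $-230$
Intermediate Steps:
$V{\left(v \right)} = \frac{5}{3}$ ($V{\left(v \right)} = - \frac{-4 - 1}{3} = \left(- \frac{1}{3}\right) \left(-5\right) = \frac{5}{3}$)
$C = \frac{1}{3} \approx 0.33333$
$y{\left(W \right)} = \frac{5}{3}$
$U{\left(M \right)} = -5$ ($U{\left(M \right)} = \left(-3\right) \frac{5}{3} = -5$)
$46 U{\left(\left(3 + C\right)^{2} \right)} = 46 \left(-5\right) = -230$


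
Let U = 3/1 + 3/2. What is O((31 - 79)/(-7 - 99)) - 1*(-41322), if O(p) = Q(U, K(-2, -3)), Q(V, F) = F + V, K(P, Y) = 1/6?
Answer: 123980/3 ≈ 41327.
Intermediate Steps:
U = 9/2 (U = 3*1 + 3*(½) = 3 + 3/2 = 9/2 ≈ 4.5000)
K(P, Y) = ⅙
O(p) = 14/3 (O(p) = ⅙ + 9/2 = 14/3)
O((31 - 79)/(-7 - 99)) - 1*(-41322) = 14/3 - 1*(-41322) = 14/3 + 41322 = 123980/3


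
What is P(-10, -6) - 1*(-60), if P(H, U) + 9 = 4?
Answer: 55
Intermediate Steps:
P(H, U) = -5 (P(H, U) = -9 + 4 = -5)
P(-10, -6) - 1*(-60) = -5 - 1*(-60) = -5 + 60 = 55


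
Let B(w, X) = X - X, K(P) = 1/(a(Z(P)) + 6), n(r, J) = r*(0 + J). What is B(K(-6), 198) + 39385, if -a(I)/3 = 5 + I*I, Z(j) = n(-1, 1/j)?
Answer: 39385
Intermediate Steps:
n(r, J) = J*r (n(r, J) = r*J = J*r)
Z(j) = -1/j
a(I) = -15 - 3*I² (a(I) = -3*(5 + I*I) = -3*(5 + I²) = -15 - 3*I²)
K(P) = 1/(-9 - 3/P²) (K(P) = 1/((-15 - 3/P²) + 6) = 1/(-9 - 3/P²))
B(w, X) = 0
B(K(-6), 198) + 39385 = 0 + 39385 = 39385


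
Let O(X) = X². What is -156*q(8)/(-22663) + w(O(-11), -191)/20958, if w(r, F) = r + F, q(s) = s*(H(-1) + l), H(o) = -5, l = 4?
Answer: -1981571/33926511 ≈ -0.058408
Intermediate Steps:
q(s) = -s (q(s) = s*(-5 + 4) = s*(-1) = -s)
w(r, F) = F + r
-156*q(8)/(-22663) + w(O(-11), -191)/20958 = -(-156)*8/(-22663) + (-191 + (-11)²)/20958 = -156*(-8)*(-1/22663) + (-191 + 121)*(1/20958) = 1248*(-1/22663) - 70*1/20958 = -1248/22663 - 5/1497 = -1981571/33926511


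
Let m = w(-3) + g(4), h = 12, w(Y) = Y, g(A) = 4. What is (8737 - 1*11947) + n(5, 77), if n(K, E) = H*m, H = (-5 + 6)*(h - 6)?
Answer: -3204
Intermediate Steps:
m = 1 (m = -3 + 4 = 1)
H = 6 (H = (-5 + 6)*(12 - 6) = 1*6 = 6)
n(K, E) = 6 (n(K, E) = 6*1 = 6)
(8737 - 1*11947) + n(5, 77) = (8737 - 1*11947) + 6 = (8737 - 11947) + 6 = -3210 + 6 = -3204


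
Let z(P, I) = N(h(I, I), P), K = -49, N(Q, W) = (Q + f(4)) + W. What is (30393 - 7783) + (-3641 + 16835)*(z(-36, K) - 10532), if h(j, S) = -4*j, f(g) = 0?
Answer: -136825558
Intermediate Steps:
N(Q, W) = Q + W (N(Q, W) = (Q + 0) + W = Q + W)
z(P, I) = P - 4*I (z(P, I) = -4*I + P = P - 4*I)
(30393 - 7783) + (-3641 + 16835)*(z(-36, K) - 10532) = (30393 - 7783) + (-3641 + 16835)*((-36 - 4*(-49)) - 10532) = 22610 + 13194*((-36 + 196) - 10532) = 22610 + 13194*(160 - 10532) = 22610 + 13194*(-10372) = 22610 - 136848168 = -136825558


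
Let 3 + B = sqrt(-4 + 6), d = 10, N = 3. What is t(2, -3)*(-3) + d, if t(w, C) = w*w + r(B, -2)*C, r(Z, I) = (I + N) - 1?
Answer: -2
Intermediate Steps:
B = -3 + sqrt(2) (B = -3 + sqrt(-4 + 6) = -3 + sqrt(2) ≈ -1.5858)
r(Z, I) = 2 + I (r(Z, I) = (I + 3) - 1 = (3 + I) - 1 = 2 + I)
t(w, C) = w**2 (t(w, C) = w*w + (2 - 2)*C = w**2 + 0*C = w**2 + 0 = w**2)
t(2, -3)*(-3) + d = 2**2*(-3) + 10 = 4*(-3) + 10 = -12 + 10 = -2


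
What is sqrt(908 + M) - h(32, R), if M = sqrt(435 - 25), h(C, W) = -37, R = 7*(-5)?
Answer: 37 + sqrt(908 + sqrt(410)) ≈ 67.467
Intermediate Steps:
R = -35
M = sqrt(410) ≈ 20.248
sqrt(908 + M) - h(32, R) = sqrt(908 + sqrt(410)) - 1*(-37) = sqrt(908 + sqrt(410)) + 37 = 37 + sqrt(908 + sqrt(410))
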